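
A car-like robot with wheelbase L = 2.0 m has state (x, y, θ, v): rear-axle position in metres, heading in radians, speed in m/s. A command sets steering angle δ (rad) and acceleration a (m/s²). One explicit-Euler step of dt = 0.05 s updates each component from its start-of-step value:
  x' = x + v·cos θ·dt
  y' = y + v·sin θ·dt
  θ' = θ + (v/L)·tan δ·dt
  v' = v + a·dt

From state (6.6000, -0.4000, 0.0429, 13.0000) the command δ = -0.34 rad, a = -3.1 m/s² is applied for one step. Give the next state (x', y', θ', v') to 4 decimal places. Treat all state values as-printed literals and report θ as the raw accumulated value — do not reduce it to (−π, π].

x' = 6.6000 + 13.0000·cos(0.0429)·0.05 = 7.2494
y' = -0.4000 + 13.0000·sin(0.0429)·0.05 = -0.3721
θ' = 0.0429 + (13.0000/2.0)·tan(-0.34)·0.05 = -0.0721
v' = 13.0000 − 3.1000·0.05 = 12.8450

(7.2494, -0.3721, -0.0721, 12.8450)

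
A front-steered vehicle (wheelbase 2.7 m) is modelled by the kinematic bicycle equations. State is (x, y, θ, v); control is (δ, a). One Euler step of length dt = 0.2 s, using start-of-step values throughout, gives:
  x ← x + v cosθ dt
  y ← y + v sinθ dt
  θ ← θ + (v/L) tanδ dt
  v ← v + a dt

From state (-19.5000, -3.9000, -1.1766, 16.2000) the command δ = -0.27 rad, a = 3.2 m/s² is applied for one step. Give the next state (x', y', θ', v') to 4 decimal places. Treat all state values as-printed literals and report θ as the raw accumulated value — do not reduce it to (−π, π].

(-18.2556, -6.8915, -1.5087, 16.8400)

x' = -19.5000 + 16.2000·cos(-1.1766)·0.2 = -18.2556
y' = -3.9000 + 16.2000·sin(-1.1766)·0.2 = -6.8915
θ' = -1.1766 + (16.2000/2.7)·tan(-0.27)·0.2 = -1.5087
v' = 16.2000 + 3.2000·0.2 = 16.8400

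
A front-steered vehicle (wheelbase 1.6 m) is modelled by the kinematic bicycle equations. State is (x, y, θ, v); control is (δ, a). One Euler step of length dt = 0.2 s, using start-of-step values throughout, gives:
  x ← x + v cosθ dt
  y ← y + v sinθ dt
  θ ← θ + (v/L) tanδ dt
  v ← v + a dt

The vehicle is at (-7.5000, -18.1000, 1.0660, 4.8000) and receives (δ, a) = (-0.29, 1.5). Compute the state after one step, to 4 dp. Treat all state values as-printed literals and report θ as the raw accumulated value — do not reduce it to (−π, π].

(-7.0357, -17.2597, 0.8870, 5.1000)

x' = -7.5000 + 4.8000·cos(1.0660)·0.2 = -7.0357
y' = -18.1000 + 4.8000·sin(1.0660)·0.2 = -17.2597
θ' = 1.0660 + (4.8000/1.6)·tan(-0.29)·0.2 = 0.8870
v' = 4.8000 + 1.5000·0.2 = 5.1000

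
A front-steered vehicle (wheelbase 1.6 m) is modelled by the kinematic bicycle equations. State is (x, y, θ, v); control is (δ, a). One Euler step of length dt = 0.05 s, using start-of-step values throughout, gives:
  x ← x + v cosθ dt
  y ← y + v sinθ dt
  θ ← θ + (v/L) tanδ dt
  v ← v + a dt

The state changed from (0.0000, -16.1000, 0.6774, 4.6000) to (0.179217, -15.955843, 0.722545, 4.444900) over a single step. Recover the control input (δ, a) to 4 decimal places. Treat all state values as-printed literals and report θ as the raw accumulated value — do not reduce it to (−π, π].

a = (v'−v)/dt = (-0.155100)/0.05 = -3.1020
Δθ = θ'−θ = 0.045145;  (v·dt/L) = 4.6000·0.05/1.6 = 0.143750
tan δ = Δθ·L/(v·dt) = 0.314052  →  δ = 0.3043

δ = 0.3043, a = -3.1020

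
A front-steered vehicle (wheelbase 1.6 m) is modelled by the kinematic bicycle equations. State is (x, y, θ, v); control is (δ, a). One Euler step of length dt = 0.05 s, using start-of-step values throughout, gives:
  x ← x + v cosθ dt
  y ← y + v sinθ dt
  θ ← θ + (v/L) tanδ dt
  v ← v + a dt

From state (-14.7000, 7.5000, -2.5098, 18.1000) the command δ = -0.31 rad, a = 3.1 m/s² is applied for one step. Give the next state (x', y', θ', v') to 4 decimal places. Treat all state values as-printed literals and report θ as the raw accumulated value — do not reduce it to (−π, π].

(-15.4303, 6.9655, -2.6910, 18.2550)

x' = -14.7000 + 18.1000·cos(-2.5098)·0.05 = -15.4303
y' = 7.5000 + 18.1000·sin(-2.5098)·0.05 = 6.9655
θ' = -2.5098 + (18.1000/1.6)·tan(-0.31)·0.05 = -2.6910
v' = 18.1000 + 3.1000·0.05 = 18.2550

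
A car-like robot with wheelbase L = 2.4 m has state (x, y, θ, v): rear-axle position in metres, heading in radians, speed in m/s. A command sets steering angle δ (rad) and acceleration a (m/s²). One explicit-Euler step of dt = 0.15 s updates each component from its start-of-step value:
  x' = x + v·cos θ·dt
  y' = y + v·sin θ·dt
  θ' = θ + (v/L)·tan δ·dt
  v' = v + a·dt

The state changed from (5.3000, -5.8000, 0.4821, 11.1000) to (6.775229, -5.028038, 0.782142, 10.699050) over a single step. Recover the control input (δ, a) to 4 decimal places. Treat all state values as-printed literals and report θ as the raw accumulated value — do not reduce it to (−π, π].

a = (v'−v)/dt = (-0.400950)/0.15 = -2.6730
Δθ = θ'−θ = 0.300042;  (v·dt/L) = 11.1000·0.15/2.4 = 0.693750
tan δ = Δθ·L/(v·dt) = 0.432493  →  δ = 0.4082

δ = 0.4082, a = -2.6730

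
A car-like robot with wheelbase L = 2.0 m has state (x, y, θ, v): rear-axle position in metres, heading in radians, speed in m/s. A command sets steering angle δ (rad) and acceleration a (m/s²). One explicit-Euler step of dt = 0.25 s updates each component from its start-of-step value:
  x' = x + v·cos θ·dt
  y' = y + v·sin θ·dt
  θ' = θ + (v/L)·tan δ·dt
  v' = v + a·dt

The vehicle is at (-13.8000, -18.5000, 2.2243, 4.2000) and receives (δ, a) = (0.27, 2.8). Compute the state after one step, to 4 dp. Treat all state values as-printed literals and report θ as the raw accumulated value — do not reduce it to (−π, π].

(-14.4384, -17.6663, 2.3696, 4.9000)

x' = -13.8000 + 4.2000·cos(2.2243)·0.25 = -14.4384
y' = -18.5000 + 4.2000·sin(2.2243)·0.25 = -17.6663
θ' = 2.2243 + (4.2000/2.0)·tan(0.27)·0.25 = 2.3696
v' = 4.2000 + 2.8000·0.25 = 4.9000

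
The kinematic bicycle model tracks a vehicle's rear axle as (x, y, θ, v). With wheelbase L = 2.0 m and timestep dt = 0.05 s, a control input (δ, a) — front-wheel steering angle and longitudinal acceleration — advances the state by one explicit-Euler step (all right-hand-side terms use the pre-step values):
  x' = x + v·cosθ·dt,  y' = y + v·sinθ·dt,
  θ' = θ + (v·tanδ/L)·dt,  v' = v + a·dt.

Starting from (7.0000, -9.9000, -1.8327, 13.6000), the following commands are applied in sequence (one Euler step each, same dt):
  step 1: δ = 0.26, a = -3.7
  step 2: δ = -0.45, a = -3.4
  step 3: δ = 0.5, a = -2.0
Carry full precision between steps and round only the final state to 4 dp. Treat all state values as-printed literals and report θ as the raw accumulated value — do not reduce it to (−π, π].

(6.4927, -11.8435, -1.7234, 13.1450)

after step 1 (δ=0.26, a=-3.7): (6.823935, -10.556811, -1.742253, 13.415000)
after step 2 (δ=-0.45, a=-3.4): (6.709493, -11.217726, -1.904257, 13.245000)
after step 3 (δ=0.5, a=-2.0): (6.492728, -11.843496, -1.723363, 13.145000)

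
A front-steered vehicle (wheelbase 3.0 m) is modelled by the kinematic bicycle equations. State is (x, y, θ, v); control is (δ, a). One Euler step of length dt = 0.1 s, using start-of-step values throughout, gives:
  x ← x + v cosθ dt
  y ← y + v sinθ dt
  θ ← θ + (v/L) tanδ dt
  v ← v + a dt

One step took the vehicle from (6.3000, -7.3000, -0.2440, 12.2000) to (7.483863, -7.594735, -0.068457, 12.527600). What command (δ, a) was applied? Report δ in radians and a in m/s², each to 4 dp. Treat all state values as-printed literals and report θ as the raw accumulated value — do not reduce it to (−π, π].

δ = 0.4075, a = 3.2760

a = (v'−v)/dt = (0.327600)/0.1 = 3.2760
Δθ = θ'−θ = 0.175543;  (v·dt/L) = 12.2000·0.1/3.0 = 0.406667
tan δ = Δθ·L/(v·dt) = 0.431663  →  δ = 0.4075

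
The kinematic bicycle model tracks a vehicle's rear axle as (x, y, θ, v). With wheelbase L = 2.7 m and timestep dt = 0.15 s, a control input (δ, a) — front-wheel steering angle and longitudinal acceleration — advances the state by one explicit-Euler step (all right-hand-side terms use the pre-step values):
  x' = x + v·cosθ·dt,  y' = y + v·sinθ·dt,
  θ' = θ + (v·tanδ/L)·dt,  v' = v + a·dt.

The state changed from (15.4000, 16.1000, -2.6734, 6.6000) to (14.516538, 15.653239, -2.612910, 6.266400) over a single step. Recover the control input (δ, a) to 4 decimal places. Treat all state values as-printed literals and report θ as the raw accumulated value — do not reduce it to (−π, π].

δ = 0.1635, a = -2.2240

a = (v'−v)/dt = (-0.333600)/0.15 = -2.2240
Δθ = θ'−θ = 0.060490;  (v·dt/L) = 6.6000·0.15/2.7 = 0.366667
tan δ = Δθ·L/(v·dt) = 0.164973  →  δ = 0.1635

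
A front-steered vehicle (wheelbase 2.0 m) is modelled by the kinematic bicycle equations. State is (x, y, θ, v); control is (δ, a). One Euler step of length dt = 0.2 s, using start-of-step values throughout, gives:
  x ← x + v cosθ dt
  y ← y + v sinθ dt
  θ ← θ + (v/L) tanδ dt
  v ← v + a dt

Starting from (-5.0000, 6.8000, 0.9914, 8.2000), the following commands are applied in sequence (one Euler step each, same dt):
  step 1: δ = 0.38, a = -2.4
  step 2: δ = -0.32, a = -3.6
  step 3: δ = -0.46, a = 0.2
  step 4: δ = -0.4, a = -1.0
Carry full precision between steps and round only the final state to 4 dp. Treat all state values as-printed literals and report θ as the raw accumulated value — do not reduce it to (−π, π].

(-1.9746, 11.8155, 0.4186, 6.8400)

after step 1 (δ=0.38, a=-2.4): (-4.102069, 8.172341, 1.318918, 7.720000)
after step 2 (δ=-0.32, a=-3.6): (-3.717269, 9.667622, 1.063086, 7.000000)
after step 3 (δ=-0.46, a=0.2): (-3.036620, 10.891026, 0.716272, 7.040000)
after step 4 (δ=-0.4, a=-1.0): (-1.974623, 11.815486, 0.418625, 6.840000)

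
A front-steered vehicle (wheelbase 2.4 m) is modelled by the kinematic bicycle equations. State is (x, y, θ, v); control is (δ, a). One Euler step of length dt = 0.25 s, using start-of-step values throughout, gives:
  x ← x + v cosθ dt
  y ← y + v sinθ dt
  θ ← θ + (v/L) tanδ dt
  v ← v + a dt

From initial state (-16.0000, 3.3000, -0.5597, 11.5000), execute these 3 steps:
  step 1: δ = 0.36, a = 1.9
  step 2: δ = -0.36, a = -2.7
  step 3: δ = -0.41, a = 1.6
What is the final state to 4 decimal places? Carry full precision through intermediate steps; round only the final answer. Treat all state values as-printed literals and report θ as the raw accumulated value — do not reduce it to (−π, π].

(-8.2220, -0.0957, -1.0899, 11.7000)

after step 1 (δ=0.36, a=1.9): (-13.563684, 1.773571, -0.108801, 11.975000)
after step 2 (δ=-0.36, a=-2.7): (-10.587635, 1.448491, -0.578324, 11.300000)
after step 3 (δ=-0.41, a=1.6): (-8.222037, -0.095715, -1.089921, 11.700000)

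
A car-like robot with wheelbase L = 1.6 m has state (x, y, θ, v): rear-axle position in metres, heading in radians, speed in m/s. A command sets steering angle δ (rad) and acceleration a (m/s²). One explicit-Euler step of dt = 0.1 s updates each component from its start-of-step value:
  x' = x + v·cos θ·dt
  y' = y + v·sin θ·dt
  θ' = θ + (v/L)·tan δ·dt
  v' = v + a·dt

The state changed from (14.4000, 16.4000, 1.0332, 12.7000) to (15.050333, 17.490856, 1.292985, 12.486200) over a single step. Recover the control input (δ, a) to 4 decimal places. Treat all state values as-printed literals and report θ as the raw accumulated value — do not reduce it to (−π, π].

δ = 0.3163, a = -2.1380

a = (v'−v)/dt = (-0.213800)/0.1 = -2.1380
Δθ = θ'−θ = 0.259785;  (v·dt/L) = 12.7000·0.1/1.6 = 0.793750
tan δ = Δθ·L/(v·dt) = 0.327288  →  δ = 0.3163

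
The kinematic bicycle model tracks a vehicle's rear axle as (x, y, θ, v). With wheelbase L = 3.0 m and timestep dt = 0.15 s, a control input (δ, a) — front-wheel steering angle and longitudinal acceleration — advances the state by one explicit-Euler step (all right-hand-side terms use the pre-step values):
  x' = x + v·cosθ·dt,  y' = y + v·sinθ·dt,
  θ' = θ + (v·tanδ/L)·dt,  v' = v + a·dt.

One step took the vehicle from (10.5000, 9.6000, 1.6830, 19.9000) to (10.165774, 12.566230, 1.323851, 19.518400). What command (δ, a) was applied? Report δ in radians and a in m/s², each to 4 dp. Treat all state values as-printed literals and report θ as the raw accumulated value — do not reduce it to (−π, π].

a = (v'−v)/dt = (-0.381600)/0.15 = -2.5440
Δθ = θ'−θ = -0.359149;  (v·dt/L) = 19.9000·0.15/3.0 = 0.995000
tan δ = Δθ·L/(v·dt) = -0.360954  →  δ = -0.3464

δ = -0.3464, a = -2.5440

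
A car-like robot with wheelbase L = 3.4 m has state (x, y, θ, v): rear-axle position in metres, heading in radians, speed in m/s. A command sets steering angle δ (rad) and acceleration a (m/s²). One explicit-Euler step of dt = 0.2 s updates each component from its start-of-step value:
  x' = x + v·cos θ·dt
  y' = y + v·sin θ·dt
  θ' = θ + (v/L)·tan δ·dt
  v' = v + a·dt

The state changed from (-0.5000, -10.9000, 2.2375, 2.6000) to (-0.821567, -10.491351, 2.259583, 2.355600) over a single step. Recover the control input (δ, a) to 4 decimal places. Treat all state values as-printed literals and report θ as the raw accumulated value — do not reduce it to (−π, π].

a = (v'−v)/dt = (-0.244400)/0.2 = -1.2220
Δθ = θ'−θ = 0.022083;  (v·dt/L) = 2.6000·0.2/3.4 = 0.152941
tan δ = Δθ·L/(v·dt) = 0.144389  →  δ = 0.1434

δ = 0.1434, a = -1.2220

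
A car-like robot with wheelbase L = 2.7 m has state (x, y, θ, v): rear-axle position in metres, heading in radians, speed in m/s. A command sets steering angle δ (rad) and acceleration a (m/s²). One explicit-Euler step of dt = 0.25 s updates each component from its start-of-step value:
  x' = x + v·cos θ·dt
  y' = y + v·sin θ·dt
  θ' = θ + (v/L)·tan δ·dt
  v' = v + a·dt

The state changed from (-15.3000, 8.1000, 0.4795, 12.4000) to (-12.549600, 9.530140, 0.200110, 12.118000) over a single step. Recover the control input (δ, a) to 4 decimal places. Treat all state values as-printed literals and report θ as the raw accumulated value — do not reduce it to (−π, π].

a = (v'−v)/dt = (-0.282000)/0.25 = -1.1280
Δθ = θ'−θ = -0.279390;  (v·dt/L) = 12.4000·0.25/2.7 = 1.148148
tan δ = Δθ·L/(v·dt) = -0.243340  →  δ = -0.2387

δ = -0.2387, a = -1.1280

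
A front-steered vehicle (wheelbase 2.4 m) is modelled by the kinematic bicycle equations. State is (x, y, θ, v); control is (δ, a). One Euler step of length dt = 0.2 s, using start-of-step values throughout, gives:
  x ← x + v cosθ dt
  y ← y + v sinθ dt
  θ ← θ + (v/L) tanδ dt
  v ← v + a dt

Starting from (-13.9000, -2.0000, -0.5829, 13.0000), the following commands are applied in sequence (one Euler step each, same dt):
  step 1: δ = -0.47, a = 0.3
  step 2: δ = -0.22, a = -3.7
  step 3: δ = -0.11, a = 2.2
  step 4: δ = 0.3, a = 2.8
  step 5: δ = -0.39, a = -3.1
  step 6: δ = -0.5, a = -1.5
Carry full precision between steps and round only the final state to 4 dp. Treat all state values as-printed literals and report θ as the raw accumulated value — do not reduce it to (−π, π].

after step 1 (δ=-0.47, a=0.3): (-11.729338, -3.431163, -1.133196, 13.060000)
after step 2 (δ=-0.22, a=-3.7): (-10.622460, -5.797038, -1.376569, 12.320000)
after step 3 (δ=-0.11, a=2.2): (-10.146886, -8.214707, -1.489960, 12.760000)
after step 4 (δ=0.3, a=2.8): (-9.940816, -10.758374, -1.161032, 13.320000)
after step 5 (δ=-0.39, a=-3.1): (-8.879498, -13.201834, -1.617303, 12.700000)
after step 6 (δ=-0.5, a=-1.5): (-8.997583, -15.739088, -2.195473, 12.400000)

(-8.9976, -15.7391, -2.1955, 12.4000)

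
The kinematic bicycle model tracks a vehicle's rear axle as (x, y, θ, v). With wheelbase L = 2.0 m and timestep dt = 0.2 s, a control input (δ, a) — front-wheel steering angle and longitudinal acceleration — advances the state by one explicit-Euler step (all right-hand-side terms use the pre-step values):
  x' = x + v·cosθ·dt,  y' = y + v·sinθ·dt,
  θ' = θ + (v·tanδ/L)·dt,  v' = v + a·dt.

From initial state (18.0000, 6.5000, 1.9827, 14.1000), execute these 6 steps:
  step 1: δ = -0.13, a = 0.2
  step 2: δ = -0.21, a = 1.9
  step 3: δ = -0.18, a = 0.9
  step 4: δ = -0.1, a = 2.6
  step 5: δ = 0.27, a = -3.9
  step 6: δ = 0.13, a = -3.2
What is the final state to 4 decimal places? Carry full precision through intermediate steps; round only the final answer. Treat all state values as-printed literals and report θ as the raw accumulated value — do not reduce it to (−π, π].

after step 1 (δ=-0.13, a=0.2): (16.871000, 9.084136, 1.798360, 14.140000)
after step 2 (δ=-0.21, a=1.9): (16.232989, 11.839227, 1.496977, 14.520000)
after step 3 (δ=-0.18, a=0.9): (16.447166, 14.735318, 1.232757, 14.700000)
after step 4 (δ=-0.1, a=2.6): (17.422181, 17.508934, 1.085265, 15.220000)
after step 5 (δ=0.27, a=-3.9): (18.842749, 20.201131, 1.506491, 14.440000)
after step 6 (δ=0.13, a=-3.2): (19.028335, 23.083162, 1.695276, 13.800000)

(19.0283, 23.0832, 1.6953, 13.8000)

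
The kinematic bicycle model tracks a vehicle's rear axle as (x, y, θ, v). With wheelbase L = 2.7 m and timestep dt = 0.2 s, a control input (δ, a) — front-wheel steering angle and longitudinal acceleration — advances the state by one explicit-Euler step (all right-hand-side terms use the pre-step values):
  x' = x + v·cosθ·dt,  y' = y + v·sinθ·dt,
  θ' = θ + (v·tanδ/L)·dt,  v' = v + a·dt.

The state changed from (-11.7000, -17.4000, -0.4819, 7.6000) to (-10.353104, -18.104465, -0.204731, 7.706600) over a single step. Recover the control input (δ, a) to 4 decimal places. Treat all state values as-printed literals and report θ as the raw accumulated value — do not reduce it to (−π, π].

a = (v'−v)/dt = (0.106600)/0.2 = 0.5330
Δθ = θ'−θ = 0.277169;  (v·dt/L) = 7.6000·0.2/2.7 = 0.562963
tan δ = Δθ·L/(v·dt) = 0.492340  →  δ = 0.4575

δ = 0.4575, a = 0.5330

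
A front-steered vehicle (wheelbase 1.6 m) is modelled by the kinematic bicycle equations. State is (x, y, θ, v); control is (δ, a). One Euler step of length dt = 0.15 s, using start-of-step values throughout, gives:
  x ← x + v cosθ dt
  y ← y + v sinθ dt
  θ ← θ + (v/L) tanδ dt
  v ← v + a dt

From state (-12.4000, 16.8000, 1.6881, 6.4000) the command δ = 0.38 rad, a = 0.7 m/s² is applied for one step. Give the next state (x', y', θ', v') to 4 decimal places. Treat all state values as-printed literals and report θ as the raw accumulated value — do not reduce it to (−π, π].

(-12.5124, 17.7534, 1.9277, 6.5050)

x' = -12.4000 + 6.4000·cos(1.6881)·0.15 = -12.5124
y' = 16.8000 + 6.4000·sin(1.6881)·0.15 = 17.7534
θ' = 1.6881 + (6.4000/1.6)·tan(0.38)·0.15 = 1.9277
v' = 6.4000 + 0.7000·0.15 = 6.5050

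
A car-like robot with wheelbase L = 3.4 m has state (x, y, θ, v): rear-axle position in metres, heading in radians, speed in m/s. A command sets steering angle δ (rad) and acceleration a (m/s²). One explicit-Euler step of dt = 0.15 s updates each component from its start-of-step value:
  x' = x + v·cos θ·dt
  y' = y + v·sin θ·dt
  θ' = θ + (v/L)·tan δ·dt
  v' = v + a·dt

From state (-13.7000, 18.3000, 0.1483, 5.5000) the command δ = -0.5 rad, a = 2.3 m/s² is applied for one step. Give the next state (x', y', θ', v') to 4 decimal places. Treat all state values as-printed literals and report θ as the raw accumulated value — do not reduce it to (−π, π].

(-12.8841, 18.4219, 0.0157, 5.8450)

x' = -13.7000 + 5.5000·cos(0.1483)·0.15 = -12.8841
y' = 18.3000 + 5.5000·sin(0.1483)·0.15 = 18.4219
θ' = 0.1483 + (5.5000/3.4)·tan(-0.5)·0.15 = 0.0157
v' = 5.5000 + 2.3000·0.15 = 5.8450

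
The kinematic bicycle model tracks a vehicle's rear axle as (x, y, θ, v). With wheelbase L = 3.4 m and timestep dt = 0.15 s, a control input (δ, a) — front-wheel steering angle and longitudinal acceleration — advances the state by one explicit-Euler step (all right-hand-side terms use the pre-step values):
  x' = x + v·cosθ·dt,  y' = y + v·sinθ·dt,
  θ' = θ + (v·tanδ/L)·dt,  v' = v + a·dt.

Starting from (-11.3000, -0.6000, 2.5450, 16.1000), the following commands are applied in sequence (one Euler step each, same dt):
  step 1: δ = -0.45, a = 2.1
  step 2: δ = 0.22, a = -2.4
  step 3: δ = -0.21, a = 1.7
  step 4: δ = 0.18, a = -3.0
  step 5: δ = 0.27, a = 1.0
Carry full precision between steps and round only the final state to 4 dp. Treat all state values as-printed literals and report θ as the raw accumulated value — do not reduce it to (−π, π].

(-19.5928, 8.0969, 2.5374, 16.0100)

after step 1 (δ=-0.45, a=2.1): (-13.297820, 0.756812, 2.201889, 16.415000)
after step 2 (δ=0.22, a=-2.4): (-14.750615, 2.744792, 2.363832, 16.055000)
after step 3 (δ=-0.21, a=1.7): (-16.466461, 4.434626, 2.212861, 16.310000)
after step 4 (δ=0.18, a=-3.0): (-17.931548, 6.393932, 2.343799, 15.860000)
after step 5 (δ=0.27, a=1.0): (-19.592775, 8.096861, 2.537448, 16.010000)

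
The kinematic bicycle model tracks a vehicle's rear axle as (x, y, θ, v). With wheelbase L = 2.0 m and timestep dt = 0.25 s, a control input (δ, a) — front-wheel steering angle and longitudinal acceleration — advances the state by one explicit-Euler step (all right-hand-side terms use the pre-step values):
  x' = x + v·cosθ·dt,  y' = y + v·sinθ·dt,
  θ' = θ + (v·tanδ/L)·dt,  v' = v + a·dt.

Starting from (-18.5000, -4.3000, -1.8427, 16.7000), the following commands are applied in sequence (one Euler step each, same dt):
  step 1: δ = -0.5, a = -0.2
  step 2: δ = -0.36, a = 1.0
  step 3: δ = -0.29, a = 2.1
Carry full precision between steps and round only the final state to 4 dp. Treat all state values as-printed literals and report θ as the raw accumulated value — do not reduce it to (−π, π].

after step 1 (δ=-0.5, a=-0.2): (-19.621262, -8.321616, -2.983106, 16.650000)
after step 2 (δ=-0.36, a=1.0): (-23.731594, -8.978557, -3.766495, 16.900000)
after step 3 (δ=-0.29, a=2.1): (-27.158155, -6.506856, -4.396892, 17.425000)

(-27.1582, -6.5069, -4.3969, 17.4250)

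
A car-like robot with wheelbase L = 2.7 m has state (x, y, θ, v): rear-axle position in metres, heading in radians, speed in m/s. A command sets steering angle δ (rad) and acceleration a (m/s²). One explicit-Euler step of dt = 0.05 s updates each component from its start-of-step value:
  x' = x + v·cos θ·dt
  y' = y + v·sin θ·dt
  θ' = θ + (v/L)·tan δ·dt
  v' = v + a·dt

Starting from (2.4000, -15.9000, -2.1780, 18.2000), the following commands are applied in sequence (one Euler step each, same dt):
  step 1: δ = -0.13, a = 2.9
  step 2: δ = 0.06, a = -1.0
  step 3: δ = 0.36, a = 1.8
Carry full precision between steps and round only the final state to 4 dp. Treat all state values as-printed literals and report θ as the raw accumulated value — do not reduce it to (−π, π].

(0.7852, -18.1155, -2.0741, 18.3850)

after step 1 (δ=-0.13, a=2.9): (1.880778, -16.647335, -2.222063, 18.345000)
after step 2 (δ=0.06, a=-1.0): (1.324746, -17.376838, -2.201655, 18.295000)
after step 3 (δ=0.36, a=1.8): (0.785191, -18.115518, -2.074132, 18.385000)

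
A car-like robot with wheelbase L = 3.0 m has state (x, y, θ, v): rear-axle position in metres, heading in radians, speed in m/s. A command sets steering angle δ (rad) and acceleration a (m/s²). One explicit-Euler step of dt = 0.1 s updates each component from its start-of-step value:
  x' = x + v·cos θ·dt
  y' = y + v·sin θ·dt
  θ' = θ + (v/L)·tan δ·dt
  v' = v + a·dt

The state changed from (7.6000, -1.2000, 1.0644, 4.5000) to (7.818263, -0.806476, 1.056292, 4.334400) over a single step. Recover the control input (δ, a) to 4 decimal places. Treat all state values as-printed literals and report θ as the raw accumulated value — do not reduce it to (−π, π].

a = (v'−v)/dt = (-0.165600)/0.1 = -1.6560
Δθ = θ'−θ = -0.008108;  (v·dt/L) = 4.5000·0.1/3.0 = 0.150000
tan δ = Δθ·L/(v·dt) = -0.054053  →  δ = -0.0540

δ = -0.0540, a = -1.6560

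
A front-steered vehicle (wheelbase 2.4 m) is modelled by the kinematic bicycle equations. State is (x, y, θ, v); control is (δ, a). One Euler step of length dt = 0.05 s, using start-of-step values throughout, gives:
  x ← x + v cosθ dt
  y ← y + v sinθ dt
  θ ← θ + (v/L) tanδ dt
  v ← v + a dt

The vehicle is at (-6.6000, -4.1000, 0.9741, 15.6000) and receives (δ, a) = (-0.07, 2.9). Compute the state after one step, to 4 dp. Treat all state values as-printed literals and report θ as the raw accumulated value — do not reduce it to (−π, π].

(-6.1617, -3.4548, 0.9513, 15.7450)

x' = -6.6000 + 15.6000·cos(0.9741)·0.05 = -6.1617
y' = -4.1000 + 15.6000·sin(0.9741)·0.05 = -3.4548
θ' = 0.9741 + (15.6000/2.4)·tan(-0.07)·0.05 = 0.9513
v' = 15.6000 + 2.9000·0.05 = 15.7450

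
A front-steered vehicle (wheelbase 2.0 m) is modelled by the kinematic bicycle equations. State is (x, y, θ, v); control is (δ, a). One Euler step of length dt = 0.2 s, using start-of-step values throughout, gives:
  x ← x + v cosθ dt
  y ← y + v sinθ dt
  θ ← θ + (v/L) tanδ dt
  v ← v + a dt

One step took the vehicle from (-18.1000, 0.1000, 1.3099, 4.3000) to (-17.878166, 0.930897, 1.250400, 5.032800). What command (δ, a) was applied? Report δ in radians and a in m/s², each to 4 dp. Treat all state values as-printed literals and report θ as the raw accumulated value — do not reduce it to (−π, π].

δ = -0.1375, a = 3.6640

a = (v'−v)/dt = (0.732800)/0.2 = 3.6640
Δθ = θ'−θ = -0.059500;  (v·dt/L) = 4.3000·0.2/2.0 = 0.430000
tan δ = Δθ·L/(v·dt) = -0.138372  →  δ = -0.1375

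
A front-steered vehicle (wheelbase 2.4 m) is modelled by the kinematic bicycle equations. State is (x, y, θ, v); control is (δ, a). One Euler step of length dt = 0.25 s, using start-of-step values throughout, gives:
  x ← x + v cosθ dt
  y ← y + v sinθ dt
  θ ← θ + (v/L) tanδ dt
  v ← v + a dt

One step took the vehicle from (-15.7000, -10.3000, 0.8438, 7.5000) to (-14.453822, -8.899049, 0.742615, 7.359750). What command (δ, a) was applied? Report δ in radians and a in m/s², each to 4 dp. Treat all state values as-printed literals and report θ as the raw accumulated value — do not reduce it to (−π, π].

δ = -0.1288, a = -0.5610

a = (v'−v)/dt = (-0.140250)/0.25 = -0.5610
Δθ = θ'−θ = -0.101185;  (v·dt/L) = 7.5000·0.25/2.4 = 0.781250
tan δ = Δθ·L/(v·dt) = -0.129517  →  δ = -0.1288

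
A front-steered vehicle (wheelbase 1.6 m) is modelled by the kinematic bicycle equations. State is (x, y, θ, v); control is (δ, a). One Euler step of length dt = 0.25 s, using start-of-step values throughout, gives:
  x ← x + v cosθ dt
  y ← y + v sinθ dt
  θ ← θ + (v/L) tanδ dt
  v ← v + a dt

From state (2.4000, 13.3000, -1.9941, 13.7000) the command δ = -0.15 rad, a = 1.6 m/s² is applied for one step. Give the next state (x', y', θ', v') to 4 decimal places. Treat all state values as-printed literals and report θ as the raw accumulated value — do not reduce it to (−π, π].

x' = 2.4000 + 13.7000·cos(-1.9941)·0.25 = 0.9931
y' = 13.3000 + 13.7000·sin(-1.9941)·0.25 = 10.1773
θ' = -1.9941 + (13.7000/1.6)·tan(-0.15)·0.25 = -2.3176
v' = 13.7000 + 1.6000·0.25 = 14.1000

(0.9931, 10.1773, -2.3176, 14.1000)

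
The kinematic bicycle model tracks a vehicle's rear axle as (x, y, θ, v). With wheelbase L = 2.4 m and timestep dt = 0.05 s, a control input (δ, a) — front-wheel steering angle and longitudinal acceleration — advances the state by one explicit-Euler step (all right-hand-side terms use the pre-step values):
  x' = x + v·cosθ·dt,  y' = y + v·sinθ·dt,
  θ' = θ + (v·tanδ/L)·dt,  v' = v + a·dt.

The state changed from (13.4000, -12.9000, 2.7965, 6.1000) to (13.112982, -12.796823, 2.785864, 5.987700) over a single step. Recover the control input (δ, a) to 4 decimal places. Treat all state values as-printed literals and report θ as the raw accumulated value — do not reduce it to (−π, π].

δ = -0.0835, a = -2.2460

a = (v'−v)/dt = (-0.112300)/0.05 = -2.2460
Δθ = θ'−θ = -0.010636;  (v·dt/L) = 6.1000·0.05/2.4 = 0.127083
tan δ = Δθ·L/(v·dt) = -0.083693  →  δ = -0.0835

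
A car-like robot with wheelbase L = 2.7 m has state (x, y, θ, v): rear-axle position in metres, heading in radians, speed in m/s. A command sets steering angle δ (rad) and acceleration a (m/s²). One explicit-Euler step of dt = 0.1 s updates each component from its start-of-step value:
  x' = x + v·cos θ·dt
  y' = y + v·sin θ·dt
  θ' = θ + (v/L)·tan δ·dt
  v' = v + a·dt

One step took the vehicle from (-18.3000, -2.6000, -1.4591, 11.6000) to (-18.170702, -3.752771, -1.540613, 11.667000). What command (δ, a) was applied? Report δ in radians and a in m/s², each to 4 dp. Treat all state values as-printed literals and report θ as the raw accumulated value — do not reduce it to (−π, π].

δ = -0.1875, a = 0.6700

a = (v'−v)/dt = (0.067000)/0.1 = 0.6700
Δθ = θ'−θ = -0.081513;  (v·dt/L) = 11.6000·0.1/2.7 = 0.429630
tan δ = Δθ·L/(v·dt) = -0.189729  →  δ = -0.1875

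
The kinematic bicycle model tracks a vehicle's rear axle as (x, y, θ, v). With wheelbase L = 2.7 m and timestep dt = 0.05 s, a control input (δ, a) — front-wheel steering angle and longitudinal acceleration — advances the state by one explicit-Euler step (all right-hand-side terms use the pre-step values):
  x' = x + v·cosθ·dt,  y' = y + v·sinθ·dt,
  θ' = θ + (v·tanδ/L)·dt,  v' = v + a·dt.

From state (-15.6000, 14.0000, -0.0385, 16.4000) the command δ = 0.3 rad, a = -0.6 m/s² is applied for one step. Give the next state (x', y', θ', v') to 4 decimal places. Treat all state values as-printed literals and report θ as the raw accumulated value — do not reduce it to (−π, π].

(-14.7806, 13.9684, 0.0554, 16.3700)

x' = -15.6000 + 16.4000·cos(-0.0385)·0.05 = -14.7806
y' = 14.0000 + 16.4000·sin(-0.0385)·0.05 = 13.9684
θ' = -0.0385 + (16.4000/2.7)·tan(0.3)·0.05 = 0.0554
v' = 16.4000 − 0.6000·0.05 = 16.3700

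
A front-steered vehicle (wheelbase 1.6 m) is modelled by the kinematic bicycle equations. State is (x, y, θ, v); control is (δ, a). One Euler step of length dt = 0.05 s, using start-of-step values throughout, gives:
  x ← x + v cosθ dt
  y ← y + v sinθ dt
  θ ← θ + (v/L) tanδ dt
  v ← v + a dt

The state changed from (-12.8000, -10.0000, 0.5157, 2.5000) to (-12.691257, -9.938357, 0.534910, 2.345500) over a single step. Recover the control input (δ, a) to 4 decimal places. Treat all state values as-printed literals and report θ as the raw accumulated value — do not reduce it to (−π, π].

δ = 0.2411, a = -3.0900

a = (v'−v)/dt = (-0.154500)/0.05 = -3.0900
Δθ = θ'−θ = 0.019210;  (v·dt/L) = 2.5000·0.05/1.6 = 0.078125
tan δ = Δθ·L/(v·dt) = 0.245888  →  δ = 0.2411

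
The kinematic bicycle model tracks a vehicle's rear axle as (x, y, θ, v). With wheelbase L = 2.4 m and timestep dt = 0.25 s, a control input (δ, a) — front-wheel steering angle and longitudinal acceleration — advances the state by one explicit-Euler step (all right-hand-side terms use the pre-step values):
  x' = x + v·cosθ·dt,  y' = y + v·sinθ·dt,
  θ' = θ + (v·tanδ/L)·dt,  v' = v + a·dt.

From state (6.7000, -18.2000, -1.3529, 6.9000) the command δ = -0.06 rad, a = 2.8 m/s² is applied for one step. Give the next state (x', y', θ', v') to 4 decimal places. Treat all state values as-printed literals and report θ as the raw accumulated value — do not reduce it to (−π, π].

(7.0729, -19.8842, -1.3961, 7.6000)

x' = 6.7000 + 6.9000·cos(-1.3529)·0.25 = 7.0729
y' = -18.2000 + 6.9000·sin(-1.3529)·0.25 = -19.8842
θ' = -1.3529 + (6.9000/2.4)·tan(-0.06)·0.25 = -1.3961
v' = 6.9000 + 2.8000·0.25 = 7.6000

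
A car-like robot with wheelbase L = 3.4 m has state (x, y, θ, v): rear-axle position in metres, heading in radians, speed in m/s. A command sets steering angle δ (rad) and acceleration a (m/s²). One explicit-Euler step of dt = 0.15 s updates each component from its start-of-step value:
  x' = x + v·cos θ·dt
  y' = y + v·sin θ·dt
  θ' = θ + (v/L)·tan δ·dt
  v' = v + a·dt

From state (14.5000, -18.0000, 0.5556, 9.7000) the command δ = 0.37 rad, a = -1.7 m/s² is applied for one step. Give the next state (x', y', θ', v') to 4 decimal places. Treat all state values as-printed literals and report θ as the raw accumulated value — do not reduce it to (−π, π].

x' = 14.5000 + 9.7000·cos(0.5556)·0.15 = 15.7361
y' = -18.0000 + 9.7000·sin(0.5556)·0.15 = -17.2326
θ' = 0.5556 + (9.7000/3.4)·tan(0.37)·0.15 = 0.7216
v' = 9.7000 − 1.7000·0.15 = 9.4450

(15.7361, -17.2326, 0.7216, 9.4450)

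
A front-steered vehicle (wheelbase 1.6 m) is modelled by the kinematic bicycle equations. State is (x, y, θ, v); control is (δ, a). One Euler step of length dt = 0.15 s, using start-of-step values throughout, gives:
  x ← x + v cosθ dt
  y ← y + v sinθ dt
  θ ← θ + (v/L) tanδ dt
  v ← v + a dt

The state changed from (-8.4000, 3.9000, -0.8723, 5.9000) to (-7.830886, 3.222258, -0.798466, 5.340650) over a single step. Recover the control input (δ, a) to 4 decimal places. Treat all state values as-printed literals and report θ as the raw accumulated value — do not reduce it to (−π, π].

a = (v'−v)/dt = (-0.559350)/0.15 = -3.7290
Δθ = θ'−θ = 0.073834;  (v·dt/L) = 5.9000·0.15/1.6 = 0.553125
tan δ = Δθ·L/(v·dt) = 0.133485  →  δ = 0.1327

δ = 0.1327, a = -3.7290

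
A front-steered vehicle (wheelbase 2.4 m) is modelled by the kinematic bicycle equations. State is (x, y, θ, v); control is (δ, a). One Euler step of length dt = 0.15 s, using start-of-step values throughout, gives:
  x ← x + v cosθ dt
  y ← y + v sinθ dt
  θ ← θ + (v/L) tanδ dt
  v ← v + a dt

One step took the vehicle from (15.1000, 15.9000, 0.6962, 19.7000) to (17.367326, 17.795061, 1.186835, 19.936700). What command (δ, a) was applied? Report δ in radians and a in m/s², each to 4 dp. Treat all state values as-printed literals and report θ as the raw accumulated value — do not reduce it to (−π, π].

δ = 0.3792, a = 1.5780

a = (v'−v)/dt = (0.236700)/0.15 = 1.5780
Δθ = θ'−θ = 0.490635;  (v·dt/L) = 19.7000·0.15/2.4 = 1.231250
tan δ = Δθ·L/(v·dt) = 0.398485  →  δ = 0.3792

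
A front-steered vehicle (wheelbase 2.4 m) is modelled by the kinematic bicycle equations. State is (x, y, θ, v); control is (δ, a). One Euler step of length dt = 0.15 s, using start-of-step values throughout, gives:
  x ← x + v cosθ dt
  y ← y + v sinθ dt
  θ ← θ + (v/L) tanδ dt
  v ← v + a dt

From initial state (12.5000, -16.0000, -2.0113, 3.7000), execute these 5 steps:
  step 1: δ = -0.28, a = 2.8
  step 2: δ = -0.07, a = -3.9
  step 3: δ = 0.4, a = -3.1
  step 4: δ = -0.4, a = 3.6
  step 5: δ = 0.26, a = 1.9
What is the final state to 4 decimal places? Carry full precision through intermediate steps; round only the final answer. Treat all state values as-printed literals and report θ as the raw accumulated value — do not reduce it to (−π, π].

(11.2392, -18.3912, -2.0235, 3.8950)

after step 1 (δ=-0.28, a=2.8): (12.263351, -16.502018, -2.077797, 4.120000)
after step 2 (δ=-0.07, a=-3.9): (11.963276, -17.042277, -2.095851, 3.535000)
after step 3 (δ=0.4, a=-3.1): (11.697483, -17.501100, -2.002441, 3.070000)
after step 4 (δ=-0.4, a=3.6): (11.504826, -17.919363, -2.083564, 3.610000)
after step 5 (δ=0.26, a=1.9): (11.239171, -18.391220, -2.023543, 3.895000)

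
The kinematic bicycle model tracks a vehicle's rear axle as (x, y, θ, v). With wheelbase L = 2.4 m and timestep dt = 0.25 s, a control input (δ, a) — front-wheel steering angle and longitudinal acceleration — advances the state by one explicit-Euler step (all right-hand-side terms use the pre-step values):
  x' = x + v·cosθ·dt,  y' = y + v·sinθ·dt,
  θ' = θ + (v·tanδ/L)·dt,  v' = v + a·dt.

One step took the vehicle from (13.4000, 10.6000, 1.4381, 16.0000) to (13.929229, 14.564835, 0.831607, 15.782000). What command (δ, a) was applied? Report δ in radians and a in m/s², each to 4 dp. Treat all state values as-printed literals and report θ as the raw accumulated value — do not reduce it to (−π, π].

a = (v'−v)/dt = (-0.218000)/0.25 = -0.8720
Δθ = θ'−θ = -0.606493;  (v·dt/L) = 16.0000·0.25/2.4 = 1.666667
tan δ = Δθ·L/(v·dt) = -0.363896  →  δ = -0.3490

δ = -0.3490, a = -0.8720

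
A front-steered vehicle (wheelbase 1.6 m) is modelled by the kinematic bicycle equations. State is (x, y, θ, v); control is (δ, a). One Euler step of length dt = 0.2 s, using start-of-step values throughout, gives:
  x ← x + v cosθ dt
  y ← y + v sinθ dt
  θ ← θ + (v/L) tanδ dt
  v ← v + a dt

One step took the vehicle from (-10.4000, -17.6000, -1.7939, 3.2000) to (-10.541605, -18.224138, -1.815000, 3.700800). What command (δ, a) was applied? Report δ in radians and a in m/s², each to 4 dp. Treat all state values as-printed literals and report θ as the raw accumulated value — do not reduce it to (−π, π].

a = (v'−v)/dt = (0.500800)/0.2 = 2.5040
Δθ = θ'−θ = -0.021100;  (v·dt/L) = 3.2000·0.2/1.6 = 0.400000
tan δ = Δθ·L/(v·dt) = -0.052750  →  δ = -0.0527

δ = -0.0527, a = 2.5040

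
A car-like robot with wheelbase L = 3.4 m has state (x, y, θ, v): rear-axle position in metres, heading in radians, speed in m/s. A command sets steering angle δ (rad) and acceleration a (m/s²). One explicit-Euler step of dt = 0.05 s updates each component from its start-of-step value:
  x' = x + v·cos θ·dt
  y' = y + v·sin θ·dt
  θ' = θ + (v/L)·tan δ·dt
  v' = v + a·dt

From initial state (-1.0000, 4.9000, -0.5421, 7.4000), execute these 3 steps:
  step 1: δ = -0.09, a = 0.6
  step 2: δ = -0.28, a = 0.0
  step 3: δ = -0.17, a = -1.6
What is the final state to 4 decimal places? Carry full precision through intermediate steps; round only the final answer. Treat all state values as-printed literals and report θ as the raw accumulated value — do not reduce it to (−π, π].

after step 1 (δ=-0.09, a=0.6): (-0.683048, 4.709104, -0.551921, 7.430000)
after step 2 (δ=-0.28, a=0.0): (-0.366709, 4.514317, -0.583340, 7.430000)
after step 3 (δ=-0.17, a=-1.6): (-0.056645, 4.309690, -0.602096, 7.350000)

(-0.0566, 4.3097, -0.6021, 7.3500)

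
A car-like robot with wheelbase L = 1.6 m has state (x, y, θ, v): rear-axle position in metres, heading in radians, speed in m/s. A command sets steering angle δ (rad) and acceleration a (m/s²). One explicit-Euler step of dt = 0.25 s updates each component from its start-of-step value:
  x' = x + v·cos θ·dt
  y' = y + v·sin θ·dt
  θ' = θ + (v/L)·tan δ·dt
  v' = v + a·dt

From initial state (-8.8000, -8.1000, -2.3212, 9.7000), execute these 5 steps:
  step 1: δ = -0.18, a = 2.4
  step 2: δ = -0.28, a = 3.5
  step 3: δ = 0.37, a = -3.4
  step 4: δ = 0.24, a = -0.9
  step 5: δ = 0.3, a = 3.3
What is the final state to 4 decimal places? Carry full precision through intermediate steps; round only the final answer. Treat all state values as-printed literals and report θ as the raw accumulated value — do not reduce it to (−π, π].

after step 1 (δ=-0.18, a=2.4): (-10.453690, -9.873678, -2.596998, 10.300000)
after step 2 (δ=-0.28, a=3.5): (-12.656183, -11.207713, -3.059780, 11.175000)
after step 3 (δ=0.37, a=-3.4): (-15.440589, -11.436021, -2.382535, 10.325000)
after step 4 (δ=0.24, a=-0.9): (-17.313246, -13.212536, -1.987738, 10.100000)
after step 5 (δ=0.3, a=3.3): (-18.335786, -15.521224, -1.499567, 10.925000)

(-18.3358, -15.5212, -1.4996, 10.9250)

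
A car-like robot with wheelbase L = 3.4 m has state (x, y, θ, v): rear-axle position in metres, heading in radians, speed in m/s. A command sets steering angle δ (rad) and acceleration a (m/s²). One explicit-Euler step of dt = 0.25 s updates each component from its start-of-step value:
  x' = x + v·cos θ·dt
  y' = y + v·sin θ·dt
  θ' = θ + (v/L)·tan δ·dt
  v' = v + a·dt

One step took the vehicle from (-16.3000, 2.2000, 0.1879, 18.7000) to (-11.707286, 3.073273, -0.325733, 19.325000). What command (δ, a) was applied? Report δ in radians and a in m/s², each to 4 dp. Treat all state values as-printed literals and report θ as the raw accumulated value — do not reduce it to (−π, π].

a = (v'−v)/dt = (0.625000)/0.25 = 2.5000
Δθ = θ'−θ = -0.513633;  (v·dt/L) = 18.7000·0.25/3.4 = 1.375000
tan δ = Δθ·L/(v·dt) = -0.373551  →  δ = -0.3575

δ = -0.3575, a = 2.5000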